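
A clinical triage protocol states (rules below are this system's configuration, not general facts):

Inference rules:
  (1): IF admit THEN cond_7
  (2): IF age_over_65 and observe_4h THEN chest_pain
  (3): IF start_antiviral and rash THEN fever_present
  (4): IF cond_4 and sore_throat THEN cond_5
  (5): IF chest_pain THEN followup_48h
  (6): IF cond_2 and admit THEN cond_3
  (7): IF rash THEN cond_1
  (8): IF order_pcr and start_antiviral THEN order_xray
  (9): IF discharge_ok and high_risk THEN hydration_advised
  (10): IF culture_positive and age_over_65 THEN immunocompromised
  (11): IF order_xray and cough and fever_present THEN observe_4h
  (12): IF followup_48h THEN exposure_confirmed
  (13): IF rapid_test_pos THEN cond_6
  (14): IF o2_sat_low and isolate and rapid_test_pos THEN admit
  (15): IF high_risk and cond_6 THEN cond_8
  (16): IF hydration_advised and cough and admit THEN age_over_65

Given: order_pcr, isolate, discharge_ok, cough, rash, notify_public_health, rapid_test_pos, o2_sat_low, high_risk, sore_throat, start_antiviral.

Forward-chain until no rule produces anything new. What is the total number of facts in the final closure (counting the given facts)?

24

[1] (3) [IF start_antiviral and rash THEN fever_present]; (7) [IF rash THEN cond_1]; (8) [IF order_pcr and start_antiviral THEN order_xray]; (9) [IF discharge_ok and high_risk THEN hydration_advised]; (13) [IF rapid_test_pos THEN cond_6]; (14) [IF o2_sat_low and isolate and rapid_test_pos THEN admit]. ⇒ new: fever_present, cond_1, order_xray, hydration_advised, cond_6, admit.
[2] (1) [IF admit THEN cond_7]; (11) [IF order_xray and cough and fever_present THEN observe_4h]; (15) [IF high_risk and cond_6 THEN cond_8]; (16) [IF hydration_advised and cough and admit THEN age_over_65]. ⇒ new: cond_7, observe_4h, cond_8, age_over_65.
[3] (2) [IF age_over_65 and observe_4h THEN chest_pain]. ⇒ new: chest_pain.
[4] (5) [IF chest_pain THEN followup_48h]. ⇒ new: followup_48h.
[5] (12) [IF followup_48h THEN exposure_confirmed]. ⇒ new: exposure_confirmed.
Closure: {admit, age_over_65, chest_pain, cond_1, cond_6, cond_7, cond_8, cough, discharge_ok, exposure_confirmed, fever_present, followup_48h, high_risk, hydration_advised, isolate, notify_public_health, o2_sat_low, observe_4h, order_pcr, order_xray, rapid_test_pos, rash, sore_throat, start_antiviral} — 24 facts.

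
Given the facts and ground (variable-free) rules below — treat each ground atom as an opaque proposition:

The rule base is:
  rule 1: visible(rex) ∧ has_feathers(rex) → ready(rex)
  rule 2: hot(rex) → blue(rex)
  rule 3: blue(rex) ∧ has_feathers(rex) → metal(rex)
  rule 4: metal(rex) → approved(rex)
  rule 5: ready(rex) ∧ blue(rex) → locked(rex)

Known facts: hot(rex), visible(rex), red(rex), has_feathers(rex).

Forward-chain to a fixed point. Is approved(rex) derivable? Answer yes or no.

Round 1 — rule 1, rule 2, derive ready(rex), blue(rex).
Round 2 — rule 3, rule 5, derive metal(rex), locked(rex).
Round 3 — rule 4, derive approved(rex).
approved(rex) appears in round 3, so it is derivable.

yes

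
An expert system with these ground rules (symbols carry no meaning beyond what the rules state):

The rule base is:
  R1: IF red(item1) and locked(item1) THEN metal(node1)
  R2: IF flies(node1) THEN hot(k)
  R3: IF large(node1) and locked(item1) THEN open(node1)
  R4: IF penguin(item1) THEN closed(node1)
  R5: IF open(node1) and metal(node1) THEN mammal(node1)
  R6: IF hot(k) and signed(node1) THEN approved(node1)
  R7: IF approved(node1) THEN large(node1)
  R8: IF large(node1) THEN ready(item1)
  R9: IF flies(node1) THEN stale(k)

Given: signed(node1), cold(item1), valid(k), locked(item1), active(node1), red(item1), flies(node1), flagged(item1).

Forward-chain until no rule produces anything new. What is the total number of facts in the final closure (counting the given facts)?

16

Round 1 — R1, R2, R9, derive metal(node1), hot(k), stale(k).
Round 2 — R6, derive approved(node1).
Round 3 — R7, derive large(node1).
Round 4 — R3, R8, derive open(node1), ready(item1).
Round 5 — R5, derive mammal(node1).
Closure: {active(node1), approved(node1), cold(item1), flagged(item1), flies(node1), hot(k), large(node1), locked(item1), mammal(node1), metal(node1), open(node1), ready(item1), red(item1), signed(node1), stale(k), valid(k)} — 16 facts.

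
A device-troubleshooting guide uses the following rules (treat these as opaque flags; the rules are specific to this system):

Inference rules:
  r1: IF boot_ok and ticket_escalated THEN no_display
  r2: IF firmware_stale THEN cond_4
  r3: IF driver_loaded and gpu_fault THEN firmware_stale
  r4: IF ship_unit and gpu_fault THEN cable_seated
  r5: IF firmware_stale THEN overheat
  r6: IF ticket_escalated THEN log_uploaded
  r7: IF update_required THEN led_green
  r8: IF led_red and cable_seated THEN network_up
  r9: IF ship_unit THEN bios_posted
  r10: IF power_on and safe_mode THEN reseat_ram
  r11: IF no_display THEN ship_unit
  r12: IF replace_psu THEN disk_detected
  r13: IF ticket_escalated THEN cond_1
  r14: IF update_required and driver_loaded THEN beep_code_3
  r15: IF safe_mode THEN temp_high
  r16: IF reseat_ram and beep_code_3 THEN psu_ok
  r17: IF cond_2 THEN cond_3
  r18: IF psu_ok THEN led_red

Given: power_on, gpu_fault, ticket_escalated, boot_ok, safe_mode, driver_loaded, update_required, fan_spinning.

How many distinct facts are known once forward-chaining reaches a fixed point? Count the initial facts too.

24

Round 1: r1 [IF boot_ok and ticket_escalated THEN no_display]; r3 [IF driver_loaded and gpu_fault THEN firmware_stale]; r6 [IF ticket_escalated THEN log_uploaded]; r7 [IF update_required THEN led_green]; r10 [IF power_on and safe_mode THEN reseat_ram]; r13 [IF ticket_escalated THEN cond_1]; r14 [IF update_required and driver_loaded THEN beep_code_3]; r15 [IF safe_mode THEN temp_high]. New: no_display, firmware_stale, log_uploaded, led_green, reseat_ram, cond_1, beep_code_3, temp_high.
Round 2: r2 [IF firmware_stale THEN cond_4]; r5 [IF firmware_stale THEN overheat]; r11 [IF no_display THEN ship_unit]; r16 [IF reseat_ram and beep_code_3 THEN psu_ok]. New: cond_4, overheat, ship_unit, psu_ok.
Round 3: r4 [IF ship_unit and gpu_fault THEN cable_seated]; r9 [IF ship_unit THEN bios_posted]; r18 [IF psu_ok THEN led_red]. New: cable_seated, bios_posted, led_red.
Round 4: r8 [IF led_red and cable_seated THEN network_up]. New: network_up.
Closure: {beep_code_3, bios_posted, boot_ok, cable_seated, cond_1, cond_4, driver_loaded, fan_spinning, firmware_stale, gpu_fault, led_green, led_red, log_uploaded, network_up, no_display, overheat, power_on, psu_ok, reseat_ram, safe_mode, ship_unit, temp_high, ticket_escalated, update_required} — 24 facts.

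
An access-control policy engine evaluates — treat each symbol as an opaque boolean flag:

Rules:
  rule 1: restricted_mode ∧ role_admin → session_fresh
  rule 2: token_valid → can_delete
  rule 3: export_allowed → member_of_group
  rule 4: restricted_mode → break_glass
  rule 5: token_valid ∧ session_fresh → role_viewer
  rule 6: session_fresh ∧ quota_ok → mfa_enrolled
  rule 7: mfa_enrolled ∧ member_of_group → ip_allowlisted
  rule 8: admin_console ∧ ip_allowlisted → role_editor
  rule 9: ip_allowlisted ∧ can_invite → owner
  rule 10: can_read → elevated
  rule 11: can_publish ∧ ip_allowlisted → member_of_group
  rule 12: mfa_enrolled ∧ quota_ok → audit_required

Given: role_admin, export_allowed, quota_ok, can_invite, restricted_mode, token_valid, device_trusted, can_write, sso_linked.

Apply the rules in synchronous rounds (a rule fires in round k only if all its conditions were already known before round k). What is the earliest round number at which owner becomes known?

Round 1 — rule 1, rule 2, rule 3, rule 4, derive session_fresh, can_delete, member_of_group, break_glass.
Round 2 — rule 5, rule 6, derive role_viewer, mfa_enrolled.
Round 3 — rule 7, rule 12, derive ip_allowlisted, audit_required.
Round 4 — rule 9, derive owner.
owner first appears in round 4.

4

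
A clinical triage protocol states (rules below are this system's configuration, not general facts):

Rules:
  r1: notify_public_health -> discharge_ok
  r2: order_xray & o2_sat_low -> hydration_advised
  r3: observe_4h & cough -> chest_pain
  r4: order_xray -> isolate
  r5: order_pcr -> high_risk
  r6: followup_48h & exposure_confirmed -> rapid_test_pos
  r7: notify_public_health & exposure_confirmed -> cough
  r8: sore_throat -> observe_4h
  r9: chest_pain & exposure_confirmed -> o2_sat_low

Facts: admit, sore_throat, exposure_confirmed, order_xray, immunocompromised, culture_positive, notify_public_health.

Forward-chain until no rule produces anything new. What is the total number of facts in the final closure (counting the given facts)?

14

Round 1: r1 [notify_public_health -> discharge_ok]; r4 [order_xray -> isolate]; r7 [notify_public_health & exposure_confirmed -> cough]; r8 [sore_throat -> observe_4h]. Adds discharge_ok, isolate, cough, observe_4h.
Round 2: r3 [observe_4h & cough -> chest_pain]. Adds chest_pain.
Round 3: r9 [chest_pain & exposure_confirmed -> o2_sat_low]. Adds o2_sat_low.
Round 4: r2 [order_xray & o2_sat_low -> hydration_advised]. Adds hydration_advised.
Closure: {admit, chest_pain, cough, culture_positive, discharge_ok, exposure_confirmed, hydration_advised, immunocompromised, isolate, notify_public_health, o2_sat_low, observe_4h, order_xray, sore_throat} — 14 facts.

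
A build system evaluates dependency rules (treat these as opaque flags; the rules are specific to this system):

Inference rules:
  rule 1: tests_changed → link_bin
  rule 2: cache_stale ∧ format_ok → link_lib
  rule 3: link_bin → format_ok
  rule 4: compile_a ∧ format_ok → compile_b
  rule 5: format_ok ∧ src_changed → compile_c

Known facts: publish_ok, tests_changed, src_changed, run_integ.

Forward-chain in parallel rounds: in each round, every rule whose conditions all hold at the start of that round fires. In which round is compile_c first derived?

Round 1 — rule 1, derive link_bin.
Round 2 — rule 3, derive format_ok.
Round 3 — rule 5, derive compile_c.
compile_c first appears in round 3.

3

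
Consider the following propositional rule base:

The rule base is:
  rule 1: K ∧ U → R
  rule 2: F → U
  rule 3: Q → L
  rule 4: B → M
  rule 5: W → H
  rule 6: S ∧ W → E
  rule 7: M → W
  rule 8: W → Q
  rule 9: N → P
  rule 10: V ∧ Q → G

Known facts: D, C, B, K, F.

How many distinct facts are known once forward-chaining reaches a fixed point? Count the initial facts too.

12

Round 1: rule 2 [F → U]; rule 4 [B → M]. Adds U, M.
Round 2: rule 1 [K ∧ U → R]; rule 7 [M → W]. Adds R, W.
Round 3: rule 5 [W → H]; rule 8 [W → Q]. Adds H, Q.
Round 4: rule 3 [Q → L]. Adds L.
Closure: {B, C, D, F, H, K, L, M, Q, R, U, W} — 12 facts.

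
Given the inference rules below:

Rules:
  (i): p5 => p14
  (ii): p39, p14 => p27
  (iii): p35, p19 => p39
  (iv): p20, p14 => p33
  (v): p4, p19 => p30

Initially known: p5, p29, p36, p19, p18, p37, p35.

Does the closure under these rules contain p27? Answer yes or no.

Round 1 — (i), (iii), derive p14, p39.
Round 2 — (ii), derive p27.
p27 appears in round 2, so it is derivable.

yes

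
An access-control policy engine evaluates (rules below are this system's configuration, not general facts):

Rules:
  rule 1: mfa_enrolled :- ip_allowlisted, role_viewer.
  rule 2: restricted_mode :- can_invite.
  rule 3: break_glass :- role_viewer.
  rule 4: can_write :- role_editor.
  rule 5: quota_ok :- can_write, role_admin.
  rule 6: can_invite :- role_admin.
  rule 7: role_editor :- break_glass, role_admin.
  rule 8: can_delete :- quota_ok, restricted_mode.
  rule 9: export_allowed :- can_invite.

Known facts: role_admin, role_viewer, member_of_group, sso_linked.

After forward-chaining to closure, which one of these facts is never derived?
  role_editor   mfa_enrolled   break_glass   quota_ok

mfa_enrolled

Round 1 — rule 3, rule 6, derive break_glass, can_invite.
Round 2 — rule 2, rule 7, rule 9, derive restricted_mode, role_editor, export_allowed.
Round 3 — rule 4, derive can_write.
Round 4 — rule 5, derive quota_ok.
Round 5 — rule 8, derive can_delete.
Derived: quota_ok (round 4), break_glass (round 1), role_editor (round 2). mfa_enrolled never appears in any round.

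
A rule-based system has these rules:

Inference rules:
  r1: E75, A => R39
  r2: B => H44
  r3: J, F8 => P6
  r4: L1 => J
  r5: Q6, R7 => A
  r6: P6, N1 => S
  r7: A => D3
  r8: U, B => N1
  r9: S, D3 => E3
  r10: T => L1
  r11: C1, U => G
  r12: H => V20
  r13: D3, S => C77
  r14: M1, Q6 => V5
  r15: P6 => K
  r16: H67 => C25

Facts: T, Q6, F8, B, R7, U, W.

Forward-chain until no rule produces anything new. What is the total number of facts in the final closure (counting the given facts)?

Round 1: r2 [B => H44]; r5 [Q6, R7 => A]; r8 [U, B => N1]; r10 [T => L1]. New: H44, A, N1, L1.
Round 2: r4 [L1 => J]; r7 [A => D3]. New: J, D3.
Round 3: r3 [J, F8 => P6]. New: P6.
Round 4: r6 [P6, N1 => S]; r15 [P6 => K]. New: S, K.
Round 5: r9 [S, D3 => E3]; r13 [D3, S => C77]. New: E3, C77.
Closure: {A, B, C77, D3, E3, F8, H44, J, K, L1, N1, P6, Q6, R7, S, T, U, W} — 18 facts.

18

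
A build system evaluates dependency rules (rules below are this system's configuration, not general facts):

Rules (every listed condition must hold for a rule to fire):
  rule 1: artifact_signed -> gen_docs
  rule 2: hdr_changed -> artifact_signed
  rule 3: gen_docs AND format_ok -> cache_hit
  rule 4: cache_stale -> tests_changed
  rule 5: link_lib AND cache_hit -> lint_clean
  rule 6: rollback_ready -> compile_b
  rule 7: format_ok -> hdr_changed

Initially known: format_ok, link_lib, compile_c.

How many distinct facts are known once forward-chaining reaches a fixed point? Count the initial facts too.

[1] rule 7 [format_ok -> hdr_changed]. ⇒ new: hdr_changed.
[2] rule 2 [hdr_changed -> artifact_signed]. ⇒ new: artifact_signed.
[3] rule 1 [artifact_signed -> gen_docs]. ⇒ new: gen_docs.
[4] rule 3 [gen_docs AND format_ok -> cache_hit]. ⇒ new: cache_hit.
[5] rule 5 [link_lib AND cache_hit -> lint_clean]. ⇒ new: lint_clean.
Closure: {artifact_signed, cache_hit, compile_c, format_ok, gen_docs, hdr_changed, link_lib, lint_clean} — 8 facts.

8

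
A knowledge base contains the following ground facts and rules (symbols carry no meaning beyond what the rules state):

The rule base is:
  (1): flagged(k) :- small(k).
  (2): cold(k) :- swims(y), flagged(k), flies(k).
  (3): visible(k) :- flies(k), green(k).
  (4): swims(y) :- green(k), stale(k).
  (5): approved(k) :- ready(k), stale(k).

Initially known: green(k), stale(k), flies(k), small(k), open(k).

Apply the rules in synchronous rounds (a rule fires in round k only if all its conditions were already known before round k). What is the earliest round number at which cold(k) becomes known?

Round 1: (1) [flagged(k) :- small(k).]; (3) [visible(k) :- flies(k), green(k).]; (4) [swims(y) :- green(k), stale(k).]. Adds flagged(k), visible(k), swims(y).
Round 2: (2) [cold(k) :- swims(y), flagged(k), flies(k).]. Adds cold(k).
cold(k) first appears in round 2.

2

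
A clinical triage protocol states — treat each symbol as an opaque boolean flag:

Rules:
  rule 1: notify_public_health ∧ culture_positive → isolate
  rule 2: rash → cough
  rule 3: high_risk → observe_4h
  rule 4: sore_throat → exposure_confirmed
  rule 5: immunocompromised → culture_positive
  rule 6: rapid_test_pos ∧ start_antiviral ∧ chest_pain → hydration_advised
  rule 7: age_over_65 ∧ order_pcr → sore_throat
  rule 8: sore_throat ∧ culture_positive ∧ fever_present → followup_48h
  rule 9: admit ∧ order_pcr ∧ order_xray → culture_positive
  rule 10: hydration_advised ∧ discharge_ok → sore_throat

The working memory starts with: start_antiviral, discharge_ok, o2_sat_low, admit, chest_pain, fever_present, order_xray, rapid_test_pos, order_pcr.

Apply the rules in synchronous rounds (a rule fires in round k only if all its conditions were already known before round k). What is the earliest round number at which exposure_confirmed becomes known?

3

Round 1: rule 6 [rapid_test_pos ∧ start_antiviral ∧ chest_pain → hydration_advised]; rule 9 [admit ∧ order_pcr ∧ order_xray → culture_positive]. Adds hydration_advised, culture_positive.
Round 2: rule 10 [hydration_advised ∧ discharge_ok → sore_throat]. Adds sore_throat.
Round 3: rule 4 [sore_throat → exposure_confirmed]; rule 8 [sore_throat ∧ culture_positive ∧ fever_present → followup_48h]. Adds exposure_confirmed, followup_48h.
exposure_confirmed first appears in round 3.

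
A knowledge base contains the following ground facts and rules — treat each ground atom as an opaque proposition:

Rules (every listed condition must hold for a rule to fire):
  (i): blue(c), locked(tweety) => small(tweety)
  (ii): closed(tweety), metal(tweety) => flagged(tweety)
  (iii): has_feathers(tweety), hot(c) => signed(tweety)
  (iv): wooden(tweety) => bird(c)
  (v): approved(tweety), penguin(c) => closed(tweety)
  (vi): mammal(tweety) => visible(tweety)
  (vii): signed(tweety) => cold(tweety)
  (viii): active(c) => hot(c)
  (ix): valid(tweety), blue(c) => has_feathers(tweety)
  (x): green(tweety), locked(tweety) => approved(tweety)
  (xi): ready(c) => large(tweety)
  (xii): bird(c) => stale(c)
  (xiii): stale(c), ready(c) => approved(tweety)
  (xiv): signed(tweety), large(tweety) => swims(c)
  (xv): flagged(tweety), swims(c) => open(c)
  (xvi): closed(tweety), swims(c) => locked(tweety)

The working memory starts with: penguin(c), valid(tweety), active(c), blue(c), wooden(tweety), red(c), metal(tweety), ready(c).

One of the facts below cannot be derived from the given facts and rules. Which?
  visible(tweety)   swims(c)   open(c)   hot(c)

[1] (iv) [wooden(tweety) => bird(c)]; (viii) [active(c) => hot(c)]; (ix) [valid(tweety), blue(c) => has_feathers(tweety)]; (xi) [ready(c) => large(tweety)]. ⇒ new: bird(c), hot(c), has_feathers(tweety), large(tweety).
[2] (iii) [has_feathers(tweety), hot(c) => signed(tweety)]; (xii) [bird(c) => stale(c)]. ⇒ new: signed(tweety), stale(c).
[3] (vii) [signed(tweety) => cold(tweety)]; (xiii) [stale(c), ready(c) => approved(tweety)]; (xiv) [signed(tweety), large(tweety) => swims(c)]. ⇒ new: cold(tweety), approved(tweety), swims(c).
[4] (v) [approved(tweety), penguin(c) => closed(tweety)]. ⇒ new: closed(tweety).
[5] (ii) [closed(tweety), metal(tweety) => flagged(tweety)]; (xvi) [closed(tweety), swims(c) => locked(tweety)]. ⇒ new: flagged(tweety), locked(tweety).
[6] (i) [blue(c), locked(tweety) => small(tweety)]; (xv) [flagged(tweety), swims(c) => open(c)]. ⇒ new: small(tweety), open(c).
Derived: hot(c) (round 1), swims(c) (round 3), open(c) (round 6). visible(tweety) never appears in any round.

visible(tweety)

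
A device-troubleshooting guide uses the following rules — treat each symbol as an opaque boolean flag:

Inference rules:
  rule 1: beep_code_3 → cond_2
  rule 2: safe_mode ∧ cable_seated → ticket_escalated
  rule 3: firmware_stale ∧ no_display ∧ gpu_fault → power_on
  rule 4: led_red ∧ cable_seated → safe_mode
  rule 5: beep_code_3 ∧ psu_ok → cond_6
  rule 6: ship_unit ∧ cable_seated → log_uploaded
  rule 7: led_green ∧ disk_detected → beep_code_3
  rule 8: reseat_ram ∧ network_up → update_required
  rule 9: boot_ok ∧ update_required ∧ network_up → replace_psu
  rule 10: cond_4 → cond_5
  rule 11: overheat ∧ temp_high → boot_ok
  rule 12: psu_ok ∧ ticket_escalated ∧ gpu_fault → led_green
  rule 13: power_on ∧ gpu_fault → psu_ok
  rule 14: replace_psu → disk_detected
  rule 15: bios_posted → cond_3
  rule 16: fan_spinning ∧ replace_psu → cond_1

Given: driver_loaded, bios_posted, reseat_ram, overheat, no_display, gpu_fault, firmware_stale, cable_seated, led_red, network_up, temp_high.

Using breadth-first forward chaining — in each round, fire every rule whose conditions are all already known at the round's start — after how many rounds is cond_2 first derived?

Round 1 — rule 3, rule 4, rule 8, rule 11, rule 15, derive power_on, safe_mode, update_required, boot_ok, cond_3.
Round 2 — rule 2, rule 9, rule 13, derive ticket_escalated, replace_psu, psu_ok.
Round 3 — rule 12, rule 14, derive led_green, disk_detected.
Round 4 — rule 7, derive beep_code_3.
Round 5 — rule 1, rule 5, derive cond_2, cond_6.
cond_2 first appears in round 5.

5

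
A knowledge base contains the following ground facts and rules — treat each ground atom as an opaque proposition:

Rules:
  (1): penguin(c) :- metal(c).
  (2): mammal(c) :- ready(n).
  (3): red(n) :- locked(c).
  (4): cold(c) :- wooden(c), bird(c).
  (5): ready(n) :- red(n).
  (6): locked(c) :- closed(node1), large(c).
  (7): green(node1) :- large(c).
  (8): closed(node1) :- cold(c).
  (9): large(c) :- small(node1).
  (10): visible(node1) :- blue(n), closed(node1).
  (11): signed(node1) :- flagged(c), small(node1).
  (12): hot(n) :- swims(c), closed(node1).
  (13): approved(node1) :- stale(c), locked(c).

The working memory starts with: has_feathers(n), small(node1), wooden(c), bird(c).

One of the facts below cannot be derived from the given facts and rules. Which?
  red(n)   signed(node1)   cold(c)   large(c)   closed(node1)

signed(node1)

[1] (4) [cold(c) :- wooden(c), bird(c).]; (9) [large(c) :- small(node1).]. ⇒ new: cold(c), large(c).
[2] (7) [green(node1) :- large(c).]; (8) [closed(node1) :- cold(c).]. ⇒ new: green(node1), closed(node1).
[3] (6) [locked(c) :- closed(node1), large(c).]. ⇒ new: locked(c).
[4] (3) [red(n) :- locked(c).]. ⇒ new: red(n).
[5] (5) [ready(n) :- red(n).]. ⇒ new: ready(n).
[6] (2) [mammal(c) :- ready(n).]. ⇒ new: mammal(c).
Derived: cold(c) (round 1), closed(node1) (round 2), large(c) (round 1), red(n) (round 4). signed(node1) never appears in any round.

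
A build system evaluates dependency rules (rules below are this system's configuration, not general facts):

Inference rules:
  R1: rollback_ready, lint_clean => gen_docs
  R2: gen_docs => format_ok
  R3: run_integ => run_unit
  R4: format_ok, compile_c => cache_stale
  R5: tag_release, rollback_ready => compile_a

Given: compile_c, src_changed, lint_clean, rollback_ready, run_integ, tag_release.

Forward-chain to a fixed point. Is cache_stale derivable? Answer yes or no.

[1] R1 [rollback_ready, lint_clean => gen_docs]; R3 [run_integ => run_unit]; R5 [tag_release, rollback_ready => compile_a]. ⇒ new: gen_docs, run_unit, compile_a.
[2] R2 [gen_docs => format_ok]. ⇒ new: format_ok.
[3] R4 [format_ok, compile_c => cache_stale]. ⇒ new: cache_stale.
cache_stale appears in round 3, so it is derivable.

yes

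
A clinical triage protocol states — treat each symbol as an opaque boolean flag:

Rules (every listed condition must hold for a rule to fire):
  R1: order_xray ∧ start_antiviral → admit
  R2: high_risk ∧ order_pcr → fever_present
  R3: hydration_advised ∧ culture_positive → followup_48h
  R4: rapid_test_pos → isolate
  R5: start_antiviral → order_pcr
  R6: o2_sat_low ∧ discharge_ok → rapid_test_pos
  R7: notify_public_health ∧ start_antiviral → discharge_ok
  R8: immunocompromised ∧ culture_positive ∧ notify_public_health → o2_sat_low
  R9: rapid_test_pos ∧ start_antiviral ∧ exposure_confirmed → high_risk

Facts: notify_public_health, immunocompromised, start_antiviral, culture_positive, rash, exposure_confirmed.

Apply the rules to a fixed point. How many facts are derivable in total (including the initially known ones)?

13

Round 1 fires R5, R7, R8, giving order_pcr, discharge_ok, o2_sat_low.
Round 2 fires R6, giving rapid_test_pos.
Round 3 fires R4, R9, giving isolate, high_risk.
Round 4 fires R2, giving fever_present.
Closure: {culture_positive, discharge_ok, exposure_confirmed, fever_present, high_risk, immunocompromised, isolate, notify_public_health, o2_sat_low, order_pcr, rapid_test_pos, rash, start_antiviral} — 13 facts.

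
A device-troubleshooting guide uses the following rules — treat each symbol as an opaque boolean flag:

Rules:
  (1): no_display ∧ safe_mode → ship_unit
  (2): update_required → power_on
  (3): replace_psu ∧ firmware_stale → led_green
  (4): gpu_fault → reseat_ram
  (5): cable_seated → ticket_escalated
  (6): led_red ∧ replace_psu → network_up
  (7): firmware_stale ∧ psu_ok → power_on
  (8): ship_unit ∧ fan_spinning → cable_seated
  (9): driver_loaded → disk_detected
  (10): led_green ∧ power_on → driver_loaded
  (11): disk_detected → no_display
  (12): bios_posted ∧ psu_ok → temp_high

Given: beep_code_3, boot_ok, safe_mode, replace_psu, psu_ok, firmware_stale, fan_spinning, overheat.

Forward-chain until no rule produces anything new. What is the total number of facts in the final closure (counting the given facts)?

16

[1] (3) [replace_psu ∧ firmware_stale → led_green]; (7) [firmware_stale ∧ psu_ok → power_on]. ⇒ new: led_green, power_on.
[2] (10) [led_green ∧ power_on → driver_loaded]. ⇒ new: driver_loaded.
[3] (9) [driver_loaded → disk_detected]. ⇒ new: disk_detected.
[4] (11) [disk_detected → no_display]. ⇒ new: no_display.
[5] (1) [no_display ∧ safe_mode → ship_unit]. ⇒ new: ship_unit.
[6] (8) [ship_unit ∧ fan_spinning → cable_seated]. ⇒ new: cable_seated.
[7] (5) [cable_seated → ticket_escalated]. ⇒ new: ticket_escalated.
Closure: {beep_code_3, boot_ok, cable_seated, disk_detected, driver_loaded, fan_spinning, firmware_stale, led_green, no_display, overheat, power_on, psu_ok, replace_psu, safe_mode, ship_unit, ticket_escalated} — 16 facts.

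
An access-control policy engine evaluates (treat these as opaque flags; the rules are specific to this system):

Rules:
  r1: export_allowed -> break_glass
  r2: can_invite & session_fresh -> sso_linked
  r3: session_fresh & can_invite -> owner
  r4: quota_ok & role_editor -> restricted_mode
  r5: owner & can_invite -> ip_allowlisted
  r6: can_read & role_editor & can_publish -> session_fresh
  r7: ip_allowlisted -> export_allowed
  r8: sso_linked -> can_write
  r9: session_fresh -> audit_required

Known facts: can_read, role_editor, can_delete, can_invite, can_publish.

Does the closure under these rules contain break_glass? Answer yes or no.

yes

Round 1: r6 [can_read & role_editor & can_publish -> session_fresh]. New: session_fresh.
Round 2: r2 [can_invite & session_fresh -> sso_linked]; r3 [session_fresh & can_invite -> owner]; r9 [session_fresh -> audit_required]. New: sso_linked, owner, audit_required.
Round 3: r5 [owner & can_invite -> ip_allowlisted]; r8 [sso_linked -> can_write]. New: ip_allowlisted, can_write.
Round 4: r7 [ip_allowlisted -> export_allowed]. New: export_allowed.
Round 5: r1 [export_allowed -> break_glass]. New: break_glass.
break_glass appears in round 5, so it is derivable.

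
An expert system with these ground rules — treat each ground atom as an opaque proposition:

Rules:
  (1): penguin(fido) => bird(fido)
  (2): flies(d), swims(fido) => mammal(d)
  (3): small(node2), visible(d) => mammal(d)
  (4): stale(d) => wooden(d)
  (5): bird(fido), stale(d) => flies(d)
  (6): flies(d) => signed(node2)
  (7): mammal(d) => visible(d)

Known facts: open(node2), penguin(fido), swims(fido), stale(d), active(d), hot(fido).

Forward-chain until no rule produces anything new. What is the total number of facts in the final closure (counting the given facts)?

Round 1: (1) [penguin(fido) => bird(fido)]; (4) [stale(d) => wooden(d)]. Adds bird(fido), wooden(d).
Round 2: (5) [bird(fido), stale(d) => flies(d)]. Adds flies(d).
Round 3: (2) [flies(d), swims(fido) => mammal(d)]; (6) [flies(d) => signed(node2)]. Adds mammal(d), signed(node2).
Round 4: (7) [mammal(d) => visible(d)]. Adds visible(d).
Closure: {active(d), bird(fido), flies(d), hot(fido), mammal(d), open(node2), penguin(fido), signed(node2), stale(d), swims(fido), visible(d), wooden(d)} — 12 facts.

12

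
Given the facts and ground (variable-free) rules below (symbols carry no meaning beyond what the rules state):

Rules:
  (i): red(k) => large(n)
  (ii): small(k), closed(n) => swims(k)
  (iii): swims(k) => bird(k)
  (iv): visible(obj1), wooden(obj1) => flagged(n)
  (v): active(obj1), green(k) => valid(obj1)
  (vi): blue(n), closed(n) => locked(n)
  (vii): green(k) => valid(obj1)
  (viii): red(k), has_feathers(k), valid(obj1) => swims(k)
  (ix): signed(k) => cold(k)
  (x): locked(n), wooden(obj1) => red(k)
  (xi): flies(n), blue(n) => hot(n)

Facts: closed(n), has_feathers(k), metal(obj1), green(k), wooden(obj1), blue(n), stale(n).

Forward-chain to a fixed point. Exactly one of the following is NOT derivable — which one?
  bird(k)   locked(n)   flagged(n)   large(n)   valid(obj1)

flagged(n)

Round 1: (vi) [blue(n), closed(n) => locked(n)]; (vii) [green(k) => valid(obj1)]. Adds locked(n), valid(obj1).
Round 2: (x) [locked(n), wooden(obj1) => red(k)]. Adds red(k).
Round 3: (i) [red(k) => large(n)]; (viii) [red(k), has_feathers(k), valid(obj1) => swims(k)]. Adds large(n), swims(k).
Round 4: (iii) [swims(k) => bird(k)]. Adds bird(k).
Derived: bird(k) (round 4), large(n) (round 3), locked(n) (round 1), valid(obj1) (round 1). flagged(n) never appears in any round.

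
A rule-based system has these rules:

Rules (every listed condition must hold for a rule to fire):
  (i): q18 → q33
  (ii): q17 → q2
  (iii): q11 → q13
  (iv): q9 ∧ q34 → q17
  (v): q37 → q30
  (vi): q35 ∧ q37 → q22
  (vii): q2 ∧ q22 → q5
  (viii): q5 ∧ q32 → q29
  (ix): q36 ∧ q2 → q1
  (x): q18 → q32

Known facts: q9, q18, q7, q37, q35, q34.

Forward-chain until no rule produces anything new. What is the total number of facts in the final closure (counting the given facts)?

Round 1 — (i), (iv), (v), (vi), (x), derive q33, q17, q30, q22, q32.
Round 2 — (ii), derive q2.
Round 3 — (vii), derive q5.
Round 4 — (viii), derive q29.
Closure: {q17, q18, q2, q22, q29, q30, q32, q33, q34, q35, q37, q5, q7, q9} — 14 facts.

14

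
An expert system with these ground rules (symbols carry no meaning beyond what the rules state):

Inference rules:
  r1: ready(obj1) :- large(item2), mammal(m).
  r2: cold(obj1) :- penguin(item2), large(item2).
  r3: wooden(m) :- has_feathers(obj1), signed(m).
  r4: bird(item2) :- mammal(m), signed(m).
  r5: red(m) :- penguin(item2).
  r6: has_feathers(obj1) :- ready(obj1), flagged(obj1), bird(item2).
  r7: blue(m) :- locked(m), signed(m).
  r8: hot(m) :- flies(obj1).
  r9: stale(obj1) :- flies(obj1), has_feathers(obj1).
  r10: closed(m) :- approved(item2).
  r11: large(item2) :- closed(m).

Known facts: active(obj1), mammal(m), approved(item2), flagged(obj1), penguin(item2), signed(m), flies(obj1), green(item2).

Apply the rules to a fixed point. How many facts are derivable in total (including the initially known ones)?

[1] r4 [bird(item2) :- mammal(m), signed(m).]; r5 [red(m) :- penguin(item2).]; r8 [hot(m) :- flies(obj1).]; r10 [closed(m) :- approved(item2).]. ⇒ new: bird(item2), red(m), hot(m), closed(m).
[2] r11 [large(item2) :- closed(m).]. ⇒ new: large(item2).
[3] r1 [ready(obj1) :- large(item2), mammal(m).]; r2 [cold(obj1) :- penguin(item2), large(item2).]. ⇒ new: ready(obj1), cold(obj1).
[4] r6 [has_feathers(obj1) :- ready(obj1), flagged(obj1), bird(item2).]. ⇒ new: has_feathers(obj1).
[5] r3 [wooden(m) :- has_feathers(obj1), signed(m).]; r9 [stale(obj1) :- flies(obj1), has_feathers(obj1).]. ⇒ new: wooden(m), stale(obj1).
Closure: {active(obj1), approved(item2), bird(item2), closed(m), cold(obj1), flagged(obj1), flies(obj1), green(item2), has_feathers(obj1), hot(m), large(item2), mammal(m), penguin(item2), ready(obj1), red(m), signed(m), stale(obj1), wooden(m)} — 18 facts.

18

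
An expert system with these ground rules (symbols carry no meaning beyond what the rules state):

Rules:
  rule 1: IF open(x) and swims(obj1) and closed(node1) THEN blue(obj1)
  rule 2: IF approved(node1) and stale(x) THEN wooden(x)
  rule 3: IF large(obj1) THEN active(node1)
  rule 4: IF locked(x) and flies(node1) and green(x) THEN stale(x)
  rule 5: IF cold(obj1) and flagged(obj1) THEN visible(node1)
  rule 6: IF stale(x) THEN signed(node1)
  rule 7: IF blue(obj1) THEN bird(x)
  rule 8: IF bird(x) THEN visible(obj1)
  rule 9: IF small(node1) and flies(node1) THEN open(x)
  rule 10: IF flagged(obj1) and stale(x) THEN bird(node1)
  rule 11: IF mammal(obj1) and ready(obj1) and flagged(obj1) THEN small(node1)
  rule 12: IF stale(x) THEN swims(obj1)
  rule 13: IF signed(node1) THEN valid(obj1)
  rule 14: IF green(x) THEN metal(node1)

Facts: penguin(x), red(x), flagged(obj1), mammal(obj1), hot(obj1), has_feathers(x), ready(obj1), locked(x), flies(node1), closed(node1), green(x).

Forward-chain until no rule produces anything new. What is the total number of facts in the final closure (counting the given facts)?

22

Round 1 fires rule 4, rule 11, rule 14, giving stale(x), small(node1), metal(node1).
Round 2 fires rule 6, rule 9, rule 10, rule 12, giving signed(node1), open(x), bird(node1), swims(obj1).
Round 3 fires rule 1, rule 13, giving blue(obj1), valid(obj1).
Round 4 fires rule 7, giving bird(x).
Round 5 fires rule 8, giving visible(obj1).
Closure: {bird(node1), bird(x), blue(obj1), closed(node1), flagged(obj1), flies(node1), green(x), has_feathers(x), hot(obj1), locked(x), mammal(obj1), metal(node1), open(x), penguin(x), ready(obj1), red(x), signed(node1), small(node1), stale(x), swims(obj1), valid(obj1), visible(obj1)} — 22 facts.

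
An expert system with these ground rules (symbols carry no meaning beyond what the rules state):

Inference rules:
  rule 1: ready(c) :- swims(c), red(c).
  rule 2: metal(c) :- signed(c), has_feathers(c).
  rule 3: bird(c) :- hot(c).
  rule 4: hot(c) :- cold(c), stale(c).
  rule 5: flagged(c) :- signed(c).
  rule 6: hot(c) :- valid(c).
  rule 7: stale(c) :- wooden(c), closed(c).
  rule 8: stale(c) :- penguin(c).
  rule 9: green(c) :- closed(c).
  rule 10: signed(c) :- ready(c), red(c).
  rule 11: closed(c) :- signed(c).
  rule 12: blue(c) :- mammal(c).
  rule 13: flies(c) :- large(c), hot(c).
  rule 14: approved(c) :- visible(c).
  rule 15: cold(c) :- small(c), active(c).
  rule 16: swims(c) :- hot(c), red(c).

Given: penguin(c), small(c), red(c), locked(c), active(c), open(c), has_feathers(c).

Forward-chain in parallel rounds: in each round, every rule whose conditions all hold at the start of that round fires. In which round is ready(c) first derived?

4

[1] rule 8 [stale(c) :- penguin(c).]; rule 15 [cold(c) :- small(c), active(c).]. ⇒ new: stale(c), cold(c).
[2] rule 4 [hot(c) :- cold(c), stale(c).]. ⇒ new: hot(c).
[3] rule 3 [bird(c) :- hot(c).]; rule 16 [swims(c) :- hot(c), red(c).]. ⇒ new: bird(c), swims(c).
[4] rule 1 [ready(c) :- swims(c), red(c).]. ⇒ new: ready(c).
ready(c) first appears in round 4.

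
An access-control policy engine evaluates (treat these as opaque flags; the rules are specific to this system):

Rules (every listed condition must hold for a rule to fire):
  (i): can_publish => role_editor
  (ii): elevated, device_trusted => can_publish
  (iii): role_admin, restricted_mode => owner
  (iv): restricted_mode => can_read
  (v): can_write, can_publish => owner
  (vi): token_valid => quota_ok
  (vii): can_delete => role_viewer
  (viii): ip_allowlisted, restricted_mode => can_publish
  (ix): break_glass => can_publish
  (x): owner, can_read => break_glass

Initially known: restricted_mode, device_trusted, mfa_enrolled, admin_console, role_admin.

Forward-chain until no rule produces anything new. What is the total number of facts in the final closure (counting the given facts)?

10

[1] (iii) [role_admin, restricted_mode => owner]; (iv) [restricted_mode => can_read]. ⇒ new: owner, can_read.
[2] (x) [owner, can_read => break_glass]. ⇒ new: break_glass.
[3] (ix) [break_glass => can_publish]. ⇒ new: can_publish.
[4] (i) [can_publish => role_editor]. ⇒ new: role_editor.
Closure: {admin_console, break_glass, can_publish, can_read, device_trusted, mfa_enrolled, owner, restricted_mode, role_admin, role_editor} — 10 facts.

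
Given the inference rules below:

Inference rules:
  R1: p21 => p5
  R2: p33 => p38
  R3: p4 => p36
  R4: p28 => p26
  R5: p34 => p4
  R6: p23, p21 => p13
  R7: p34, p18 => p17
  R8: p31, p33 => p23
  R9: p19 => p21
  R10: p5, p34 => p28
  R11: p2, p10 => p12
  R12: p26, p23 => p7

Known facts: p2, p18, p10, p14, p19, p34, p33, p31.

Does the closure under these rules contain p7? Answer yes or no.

Round 1 — R2, R5, R7, R8, R9, R11, derive p38, p4, p17, p23, p21, p12.
Round 2 — R1, R3, R6, derive p5, p36, p13.
Round 3 — R10, derive p28.
Round 4 — R4, derive p26.
Round 5 — R12, derive p7.
p7 appears in round 5, so it is derivable.

yes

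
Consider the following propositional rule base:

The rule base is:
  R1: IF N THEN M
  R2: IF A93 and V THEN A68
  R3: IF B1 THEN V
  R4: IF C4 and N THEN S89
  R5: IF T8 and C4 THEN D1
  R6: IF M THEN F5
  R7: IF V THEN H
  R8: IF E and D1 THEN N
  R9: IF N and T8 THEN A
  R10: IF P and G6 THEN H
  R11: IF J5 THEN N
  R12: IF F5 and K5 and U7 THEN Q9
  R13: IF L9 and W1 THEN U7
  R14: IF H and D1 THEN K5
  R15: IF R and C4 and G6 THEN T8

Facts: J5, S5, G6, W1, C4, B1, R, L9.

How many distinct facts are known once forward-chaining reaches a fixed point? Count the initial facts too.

Round 1 fires R3, R11, R13, R15, giving V, N, U7, T8.
Round 2 fires R1, R4, R5, R7, R9, giving M, S89, D1, H, A.
Round 3 fires R6, R14, giving F5, K5.
Round 4 fires R12, giving Q9.
Closure: {A, B1, C4, D1, F5, G6, H, J5, K5, L9, M, N, Q9, R, S5, S89, T8, U7, V, W1} — 20 facts.

20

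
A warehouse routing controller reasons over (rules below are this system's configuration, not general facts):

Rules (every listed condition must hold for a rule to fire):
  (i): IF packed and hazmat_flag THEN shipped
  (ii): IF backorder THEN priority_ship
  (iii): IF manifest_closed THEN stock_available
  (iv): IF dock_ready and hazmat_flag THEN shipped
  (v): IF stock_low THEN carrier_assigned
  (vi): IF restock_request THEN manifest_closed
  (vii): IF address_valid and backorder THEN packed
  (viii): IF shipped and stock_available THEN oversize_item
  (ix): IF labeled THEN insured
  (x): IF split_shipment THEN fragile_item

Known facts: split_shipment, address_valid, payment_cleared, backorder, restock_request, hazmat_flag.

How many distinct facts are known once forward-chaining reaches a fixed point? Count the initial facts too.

13

Round 1 — (ii), (vi), (vii), (x), derive priority_ship, manifest_closed, packed, fragile_item.
Round 2 — (i), (iii), derive shipped, stock_available.
Round 3 — (viii), derive oversize_item.
Closure: {address_valid, backorder, fragile_item, hazmat_flag, manifest_closed, oversize_item, packed, payment_cleared, priority_ship, restock_request, shipped, split_shipment, stock_available} — 13 facts.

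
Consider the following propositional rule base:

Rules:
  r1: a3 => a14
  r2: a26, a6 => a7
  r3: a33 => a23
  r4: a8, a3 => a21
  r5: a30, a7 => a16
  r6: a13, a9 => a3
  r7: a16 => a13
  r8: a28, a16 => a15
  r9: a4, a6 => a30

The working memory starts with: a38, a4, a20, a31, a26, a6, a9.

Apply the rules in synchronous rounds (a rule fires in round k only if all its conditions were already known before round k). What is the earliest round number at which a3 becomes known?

4

Round 1 — r2, r9, derive a7, a30.
Round 2 — r5, derive a16.
Round 3 — r7, derive a13.
Round 4 — r6, derive a3.
a3 first appears in round 4.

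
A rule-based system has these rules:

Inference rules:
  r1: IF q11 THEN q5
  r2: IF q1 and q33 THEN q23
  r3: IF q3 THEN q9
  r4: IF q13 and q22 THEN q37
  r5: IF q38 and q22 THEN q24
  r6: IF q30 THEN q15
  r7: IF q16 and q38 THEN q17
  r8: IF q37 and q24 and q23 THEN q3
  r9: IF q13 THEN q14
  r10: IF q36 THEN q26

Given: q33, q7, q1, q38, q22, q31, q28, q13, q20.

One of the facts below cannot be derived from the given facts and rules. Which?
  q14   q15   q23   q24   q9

q15

Round 1: r2 [IF q1 and q33 THEN q23]; r4 [IF q13 and q22 THEN q37]; r5 [IF q38 and q22 THEN q24]; r9 [IF q13 THEN q14]. New: q23, q37, q24, q14.
Round 2: r8 [IF q37 and q24 and q23 THEN q3]. New: q3.
Round 3: r3 [IF q3 THEN q9]. New: q9.
Derived: q14 (round 1), q9 (round 3), q24 (round 1), q23 (round 1). q15 never appears in any round.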